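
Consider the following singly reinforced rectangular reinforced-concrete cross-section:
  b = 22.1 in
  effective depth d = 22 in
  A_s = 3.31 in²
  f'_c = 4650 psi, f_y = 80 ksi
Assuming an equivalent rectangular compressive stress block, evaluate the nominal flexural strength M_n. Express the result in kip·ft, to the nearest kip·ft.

M_n ≈ 452 kip·ft

T = A_s f_y = 3.31 × 80 = 264.8 kips.
a = T/(0.85 f'_c b) = 264.8/(0.85 × 4.65 × 22.1) = 3.031 in.
M_n = T(d − a/2) = 264.8 × (22 − 1.5155) = 5424.3 kip·in = 5424.3/12 = 452.03 kip·ft.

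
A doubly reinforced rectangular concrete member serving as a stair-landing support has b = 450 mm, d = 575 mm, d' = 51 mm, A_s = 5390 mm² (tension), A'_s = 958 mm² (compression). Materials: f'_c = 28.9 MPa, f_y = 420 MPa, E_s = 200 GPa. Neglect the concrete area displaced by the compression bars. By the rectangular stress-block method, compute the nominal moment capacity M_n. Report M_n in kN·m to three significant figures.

Assume both tension and compression steel yield.
Net tension couple steel: A_s − A'_s = 4432 mm².
a = (A_s − A'_s) f_y / (0.85 f'_c b) = 1861440/(0.85 × 28.9 × 450) = 168.39 mm.
c = a/β₁ = 168.39/0.844 = 199.51 mm; ε'_s = 0.003(c − d')/c = 0.0022 ≥ f_y/E_s = 0.0021, so compression steel does yield.
M_n = (A_s − A'_s) f_y (d − a/2) + A'_s f_y (d − d') = [1861440 × (575 − 84.195) + 402360 × (575 − 51)] × 10⁻⁶ = 913.60 + 210.84 = 1124.44 kN·m.

M_n ≈ 1120 kN·m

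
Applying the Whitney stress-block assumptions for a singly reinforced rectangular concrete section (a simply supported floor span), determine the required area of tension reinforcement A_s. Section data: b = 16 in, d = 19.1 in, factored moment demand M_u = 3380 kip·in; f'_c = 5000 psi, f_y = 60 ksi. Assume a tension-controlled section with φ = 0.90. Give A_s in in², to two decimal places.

M_n = M_u/φ = 3380/0.90 = 3755.56 kip·in.
From M_n = 0.85 f'_c a b (d − a/2):
a = d − √(d² − 2M_n/(0.85 f'_c b)) = 19.1 − √(19.1² − 2 × 3755.56/(0.85 × 5 × 16)) = 3.152 in.
A_s = 0.85 f'_c a b / f_y = 0.85 × 5 × 3.152 × 16 / 60 = 3.572 in².

A_s ≈ 3.57 in²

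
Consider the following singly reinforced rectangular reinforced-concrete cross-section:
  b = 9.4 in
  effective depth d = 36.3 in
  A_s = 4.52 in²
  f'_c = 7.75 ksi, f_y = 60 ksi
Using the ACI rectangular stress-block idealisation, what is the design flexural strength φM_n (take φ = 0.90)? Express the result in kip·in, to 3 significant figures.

φM_n ≈ 8330 kip·in

T = A_s f_y = 4.52 × 60 = 271.2 kips.
a = T/(0.85 f'_c b) = 271.2/(0.85 × 7.75 × 9.4) = 4.380 in.
M_n = T(d − a/2) = 271.2 × (36.3 − 2.19) = 9250.6 kip·in.
φM_n = 0.90 × 9250.6 = 8325.5 kip·in.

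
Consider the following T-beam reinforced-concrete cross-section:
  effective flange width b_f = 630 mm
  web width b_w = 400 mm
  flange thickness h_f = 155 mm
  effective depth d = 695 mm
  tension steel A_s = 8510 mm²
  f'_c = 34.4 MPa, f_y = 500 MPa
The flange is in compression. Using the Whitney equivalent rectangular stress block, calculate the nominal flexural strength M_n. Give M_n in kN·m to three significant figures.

M_n ≈ 2440 kN·m

Tension: T = A_s f_y = 8510 × 500 = 4255000 N.
Try a within the flange: a = T/(0.85 f'_c b_f) = 4255000/(0.85 × 34.4 × 630) = 230.98 mm.
a = 230.98 > h_f = 155 mm: the block extends into the web. Split into flange-overhang and web parts.
C_f = 0.85 f'_c (b_f − b_w) h_f = 0.85 × 34.4 × (630 − 400) × 155 = 1042406 N.
Remaining web compression depth: a_w = (T − C_f)/(0.85 f'_c b_w) = (4255000 − 1042406)/(0.85 × 34.4 × 400) = 274.67 mm.
M_n = C_f(d − h_f/2) + (T − C_f)(d − a_w/2) = 1042406 × (695 − 77.5) + 3212594 × (695 − 137.335) = 643.69 + 1791.55 = 2435.24 × 10⁶ N·mm.
M_n = 2435.24 kN·m.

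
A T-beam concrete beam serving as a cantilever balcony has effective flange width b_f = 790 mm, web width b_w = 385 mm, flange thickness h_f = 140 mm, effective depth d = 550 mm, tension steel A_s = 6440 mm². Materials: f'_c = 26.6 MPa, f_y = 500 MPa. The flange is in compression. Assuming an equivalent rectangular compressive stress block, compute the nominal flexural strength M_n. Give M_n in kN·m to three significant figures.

M_n ≈ 1470 kN·m

Tension: T = A_s f_y = 6440 × 500 = 3220000 N.
Try a within the flange: a = T/(0.85 f'_c b_f) = 3220000/(0.85 × 26.6 × 790) = 180.27 mm.
a = 180.27 > h_f = 140 mm: the block extends into the web. Split into flange-overhang and web parts.
C_f = 0.85 f'_c (b_f − b_w) h_f = 0.85 × 26.6 × (790 − 385) × 140 = 1281987 N.
Remaining web compression depth: a_w = (T − C_f)/(0.85 f'_c b_w) = (3220000 − 1281987)/(0.85 × 26.6 × 385) = 222.64 mm.
M_n = C_f(d − h_f/2) + (T − C_f)(d − a_w/2) = 1281987 × (550 − 70) + 1938013 × (550 − 111.32) = 615.35 + 850.17 = 1465.52 × 10⁶ N·mm.
M_n = 1465.52 kN·m.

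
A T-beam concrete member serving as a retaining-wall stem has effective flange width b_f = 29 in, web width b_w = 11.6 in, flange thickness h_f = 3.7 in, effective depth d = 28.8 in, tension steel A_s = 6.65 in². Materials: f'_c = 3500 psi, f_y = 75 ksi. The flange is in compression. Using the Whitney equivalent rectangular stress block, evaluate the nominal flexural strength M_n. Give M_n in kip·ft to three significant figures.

M_n ≈ 1050 kip·ft

Tension: T = A_s f_y = 6.65 × 75 = 498.75 kips.
Try a within the flange: a = T/(0.85 f'_c b_f) = 498.75/(0.85 × 3.5 × 29) = 5.781 in.
a = 5.781 > h_f = 3.7 in: the block extends into the web. Split into flange-overhang and web parts.
C_f = 0.85 f'_c (b_f − b_w) h_f = 0.85 × 3.5 × (29 − 11.6) × 3.7 = 191.5 kips.
Remaining web compression depth: a_w = (T − C_f)/(0.85 f'_c b_w) = (498.75 − 191.5)/(0.85 × 3.5 × 11.6) = 8.903 in.
M_n = C_f(d − h_f/2) + (T − C_f)(d − a_w/2) = 191.5 × (28.8 − 1.85) + 307.25 × (28.8 − 4.4515) = 5160.9 + 7481.1 = 12642.0 kip·in.
M_n = 12642.0/12 = 1053.50 kip·ft.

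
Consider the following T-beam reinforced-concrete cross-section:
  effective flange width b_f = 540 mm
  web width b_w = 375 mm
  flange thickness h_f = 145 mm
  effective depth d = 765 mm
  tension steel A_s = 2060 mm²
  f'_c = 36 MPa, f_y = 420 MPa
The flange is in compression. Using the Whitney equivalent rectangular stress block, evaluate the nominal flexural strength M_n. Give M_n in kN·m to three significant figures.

Tension: T = A_s f_y = 2060 × 420 = 865200 N.
Try a within the flange: a = T/(0.85 f'_c b_f) = 865200/(0.85 × 36 × 540) = 52.36 mm.
Since a = 52.36 ≤ h_f = 145 mm, the stress block lies entirely in the flange; analyse as a rectangular beam of width b_f.
M_n = T(d − a/2) = 865200 × (765 − 26.18) = 639.23 × 10⁶ N·mm.
M_n = 639.23 kN·m.

M_n ≈ 639 kN·m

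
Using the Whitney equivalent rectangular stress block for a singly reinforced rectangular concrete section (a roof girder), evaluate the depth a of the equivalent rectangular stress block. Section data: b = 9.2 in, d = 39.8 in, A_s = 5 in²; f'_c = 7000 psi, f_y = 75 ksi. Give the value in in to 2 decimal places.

T = A_s f_y = 5 × 75 = 375 kips.
a = T/(0.85 f'_c b) = 375/(0.85 × 7 × 9.2) = 6.85 in.

a ≈ 6.85 in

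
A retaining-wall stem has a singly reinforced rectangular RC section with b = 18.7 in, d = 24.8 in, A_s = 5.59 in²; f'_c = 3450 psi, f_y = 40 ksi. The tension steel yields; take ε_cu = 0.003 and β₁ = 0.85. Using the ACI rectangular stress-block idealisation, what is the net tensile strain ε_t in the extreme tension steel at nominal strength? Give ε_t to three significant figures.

ε_t ≈ 0.0125

a = A_s f_y/(0.85 f'_c b) = 4.077 in.
β₁ = 0.85, so c = a/β₁ = 4.077/0.85 = 4.796 in.
From the linear strain diagram with ε_cu = 0.003: ε_t = 0.003 (d − c)/c = 0.003 × (24.8 − 4.796)/4.796 = 0.0125.
Since ε_t ≥ 0.005, the section is tension-controlled.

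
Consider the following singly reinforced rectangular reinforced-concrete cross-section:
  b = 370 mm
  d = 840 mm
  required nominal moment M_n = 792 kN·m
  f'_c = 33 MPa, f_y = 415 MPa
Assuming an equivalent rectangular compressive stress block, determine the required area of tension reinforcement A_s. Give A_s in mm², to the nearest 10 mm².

With M_n = 0.85 f'_c a b (d − a/2), solve the quadratic for a:
a = d − √(d² − 2M_n/(0.85 f'_c b)) = 840 − √(840² − 2 × 792×10⁶/(0.85 × 33 × 370)) = 96.38 mm.
A_s = 0.85 f'_c a b / f_y = 0.85 × 33 × 96.38 × 370 / 415 = 2410.3 mm².

A_s ≈ 2410 mm²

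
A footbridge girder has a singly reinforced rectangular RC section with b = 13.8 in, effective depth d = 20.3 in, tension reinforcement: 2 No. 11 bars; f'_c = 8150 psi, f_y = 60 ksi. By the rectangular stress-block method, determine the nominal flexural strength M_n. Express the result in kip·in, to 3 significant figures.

A_s = 2 × 1.56 = 3.12 in².
T = A_s f_y = 3.12 × 60 = 187.2 kips.
a = T/(0.85 f'_c b) = 187.2/(0.85 × 8.15 × 13.8) = 1.958 in.
M_n = T(d − a/2) = 187.2 × (20.3 − 0.979) = 3616.9 kip·in.

M_n ≈ 3620 kip·in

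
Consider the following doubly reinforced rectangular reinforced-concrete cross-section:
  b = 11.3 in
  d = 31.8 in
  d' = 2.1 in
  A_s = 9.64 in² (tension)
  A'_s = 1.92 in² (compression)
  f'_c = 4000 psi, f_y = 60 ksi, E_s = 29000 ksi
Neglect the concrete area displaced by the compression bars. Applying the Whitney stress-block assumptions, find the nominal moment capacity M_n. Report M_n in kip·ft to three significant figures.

M_n ≈ 1280 kip·ft

Assume both steels yield.
a = (A_s − A'_s) f_y/(0.85 f'_c b) = (9.64 − 1.92) × 60/(0.85 × 4 × 11.3) = 12.056 in.
c = a/β₁ = 12.056/0.85 = 14.184 in; ε'_s = 0.003(c − d')/c = 0.0026 ≥ ε_y = 0.0021, so the compression steel yields.
M_n = (A_s − A'_s) f_y (d − a/2) + A'_s f_y (d − d') = 463.2 × (31.8 − 6.028) + 115.2 × (31.8 − 2.1) = 11937.6 + 3421.4 = 15359.0 kip·in = 15359.0/12 = 1279.92 kip·ft.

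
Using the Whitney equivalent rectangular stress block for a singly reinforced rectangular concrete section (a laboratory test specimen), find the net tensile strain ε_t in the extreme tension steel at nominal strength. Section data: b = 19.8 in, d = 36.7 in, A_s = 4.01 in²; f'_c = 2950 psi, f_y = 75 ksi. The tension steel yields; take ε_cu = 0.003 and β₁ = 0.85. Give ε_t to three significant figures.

a = A_s f_y/(0.85 f'_c b) = 6.058 in.
β₁ = 0.85, so c = a/β₁ = 6.058/0.85 = 7.127 in.
From the linear strain diagram with ε_cu = 0.003: ε_t = 0.003 (d − c)/c = 0.003 × (36.7 − 7.127)/7.127 = 0.0124.
Since ε_t ≥ 0.005, the section is tension-controlled.

ε_t ≈ 0.0124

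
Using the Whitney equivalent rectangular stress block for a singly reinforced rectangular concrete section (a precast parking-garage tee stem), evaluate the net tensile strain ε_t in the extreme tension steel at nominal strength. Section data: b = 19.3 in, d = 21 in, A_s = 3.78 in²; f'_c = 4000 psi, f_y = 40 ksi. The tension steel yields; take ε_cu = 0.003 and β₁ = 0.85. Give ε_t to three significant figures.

ε_t ≈ 0.0202

a = A_s f_y/(0.85 f'_c b) = 2.304 in.
β₁ = 0.85, so c = a/β₁ = 2.304/0.85 = 2.711 in.
From the linear strain diagram with ε_cu = 0.003: ε_t = 0.003 (d − c)/c = 0.003 × (21 − 2.711)/2.711 = 0.0202.
Since ε_t ≥ 0.005, the section is tension-controlled.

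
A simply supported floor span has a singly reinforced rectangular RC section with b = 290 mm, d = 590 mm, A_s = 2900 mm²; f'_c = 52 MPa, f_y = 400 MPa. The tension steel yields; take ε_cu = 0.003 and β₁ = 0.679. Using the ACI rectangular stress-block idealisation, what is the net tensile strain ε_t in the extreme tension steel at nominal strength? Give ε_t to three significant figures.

a = A_s f_y/(0.85 f'_c b) = 90.50 mm.
β₁ = 0.679, so c = a/β₁ = 90.50/0.679 = 133.28 mm.
From the linear strain diagram with ε_cu = 0.003: ε_t = 0.003 (d − c)/c = 0.003 × (590 − 133.28)/133.28 = 0.0103.
Since ε_t ≥ 0.005, the section is tension-controlled.

ε_t ≈ 0.0103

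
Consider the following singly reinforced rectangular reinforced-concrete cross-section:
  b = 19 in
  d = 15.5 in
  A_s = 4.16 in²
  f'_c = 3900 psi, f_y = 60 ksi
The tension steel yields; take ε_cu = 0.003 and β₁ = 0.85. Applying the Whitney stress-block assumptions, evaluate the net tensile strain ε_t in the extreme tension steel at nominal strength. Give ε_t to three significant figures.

ε_t ≈ 0.00697

a = A_s f_y/(0.85 f'_c b) = 3.963 in.
β₁ = 0.85, so c = a/β₁ = 3.963/0.85 = 4.662 in.
From the linear strain diagram with ε_cu = 0.003: ε_t = 0.003 (d − c)/c = 0.003 × (15.5 − 4.662)/4.662 = 0.00697.
Since ε_t ≥ 0.005, the section is tension-controlled.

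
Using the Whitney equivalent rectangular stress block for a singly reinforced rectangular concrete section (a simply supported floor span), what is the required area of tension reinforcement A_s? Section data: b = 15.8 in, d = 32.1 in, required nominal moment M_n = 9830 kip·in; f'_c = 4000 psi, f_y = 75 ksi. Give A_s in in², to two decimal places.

From M_n = 0.85 f'_c a b (d − a/2):
a = d − √(d² − 2M_n/(0.85 f'_c b)) = 32.1 − √(32.1² − 2 × 9830/(0.85 × 4 × 15.8)) = 6.323 in.
A_s = 0.85 f'_c a b / f_y = 0.85 × 4 × 6.323 × 15.8 / 75 = 4.529 in².

A_s ≈ 4.53 in²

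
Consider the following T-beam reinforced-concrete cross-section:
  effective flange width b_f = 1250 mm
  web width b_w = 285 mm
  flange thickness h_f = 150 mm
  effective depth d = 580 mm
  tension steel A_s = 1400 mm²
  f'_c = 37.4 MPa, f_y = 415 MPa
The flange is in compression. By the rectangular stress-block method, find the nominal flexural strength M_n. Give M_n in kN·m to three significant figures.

Tension: T = A_s f_y = 1400 × 415 = 581000 N.
Try a within the flange: a = T/(0.85 f'_c b_f) = 581000/(0.85 × 37.4 × 1250) = 14.62 mm.
Since a = 14.62 ≤ h_f = 150 mm, the stress block lies entirely in the flange; analyse as a rectangular beam of width b_f.
M_n = T(d − a/2) = 581000 × (580 − 7.31) = 332.73 × 10⁶ N·mm.
M_n = 332.73 kN·m.

M_n ≈ 333 kN·m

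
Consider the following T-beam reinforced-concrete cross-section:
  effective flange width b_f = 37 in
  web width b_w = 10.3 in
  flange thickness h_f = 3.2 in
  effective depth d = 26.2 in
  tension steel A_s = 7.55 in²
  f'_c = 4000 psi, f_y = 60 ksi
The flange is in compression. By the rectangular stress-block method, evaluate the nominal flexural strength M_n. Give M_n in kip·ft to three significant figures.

Tension: T = A_s f_y = 7.55 × 60 = 453 kips.
Try a within the flange: a = T/(0.85 f'_c b_f) = 453/(0.85 × 4 × 37) = 3.601 in.
a = 3.601 > h_f = 3.2 in: the block extends into the web. Split into flange-overhang and web parts.
C_f = 0.85 f'_c (b_f − b_w) h_f = 0.85 × 4 × (37 − 10.3) × 3.2 = 290.5 kips.
Remaining web compression depth: a_w = (T − C_f)/(0.85 f'_c b_w) = (453 − 290.5)/(0.85 × 4 × 10.3) = 4.640 in.
M_n = C_f(d − h_f/2) + (T − C_f)(d − a_w/2) = 290.5 × (26.2 − 1.6) + 162.5 × (26.2 − 2.32) = 7146.3 + 3880.5 = 11026.8 kip·in.
M_n = 11026.8/12 = 918.90 kip·ft.

M_n ≈ 919 kip·ft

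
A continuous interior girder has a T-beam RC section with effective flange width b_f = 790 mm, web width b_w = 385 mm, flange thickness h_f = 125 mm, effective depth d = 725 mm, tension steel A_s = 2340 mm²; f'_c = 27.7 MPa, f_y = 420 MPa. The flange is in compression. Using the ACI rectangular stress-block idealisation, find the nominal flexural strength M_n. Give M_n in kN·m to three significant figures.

M_n ≈ 687 kN·m

Tension: T = A_s f_y = 2340 × 420 = 982800 N.
Try a within the flange: a = T/(0.85 f'_c b_f) = 982800/(0.85 × 27.7 × 790) = 52.84 mm.
Since a = 52.84 ≤ h_f = 125 mm, the stress block lies entirely in the flange; analyse as a rectangular beam of width b_f.
M_n = T(d − a/2) = 982800 × (725 − 26.42) = 686.56 × 10⁶ N·mm.
M_n = 686.56 kN·m.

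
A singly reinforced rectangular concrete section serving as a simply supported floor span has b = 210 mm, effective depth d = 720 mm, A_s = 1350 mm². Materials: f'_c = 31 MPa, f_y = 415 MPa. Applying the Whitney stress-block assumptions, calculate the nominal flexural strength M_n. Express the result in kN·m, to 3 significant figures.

T = A_s f_y = 1350 × 415 = 560250 N = 560.25 kN.
From C = T: a = T/(0.85 f'_c b) = 560250/(0.85 × 31 × 210) = 101.25 mm.
M_n = T(d − a/2) = 560.25 kN × (720 − 50.625) mm = 375.02 kN·m.

M_n ≈ 375 kN·m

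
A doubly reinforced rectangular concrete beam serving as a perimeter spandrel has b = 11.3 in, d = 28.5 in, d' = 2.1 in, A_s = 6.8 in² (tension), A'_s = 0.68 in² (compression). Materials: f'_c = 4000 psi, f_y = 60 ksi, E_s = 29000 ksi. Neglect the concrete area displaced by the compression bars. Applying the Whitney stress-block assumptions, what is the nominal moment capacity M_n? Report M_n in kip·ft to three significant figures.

Assume both steels yield.
a = (A_s − A'_s) f_y/(0.85 f'_c b) = (6.8 − 0.68) × 60/(0.85 × 4 × 11.3) = 9.558 in.
c = a/β₁ = 9.558/0.85 = 11.245 in; ε'_s = 0.003(c − d')/c = 0.0024 ≥ ε_y = 0.0021, so the compression steel yields.
M_n = (A_s − A'_s) f_y (d − a/2) + A'_s f_y (d − d') = 367.2 × (28.5 − 4.779) + 40.8 × (28.5 − 2.1) = 8710.4 + 1077.1 = 9787.5 kip·in = 9787.5/12 = 815.63 kip·ft.

M_n ≈ 816 kip·ft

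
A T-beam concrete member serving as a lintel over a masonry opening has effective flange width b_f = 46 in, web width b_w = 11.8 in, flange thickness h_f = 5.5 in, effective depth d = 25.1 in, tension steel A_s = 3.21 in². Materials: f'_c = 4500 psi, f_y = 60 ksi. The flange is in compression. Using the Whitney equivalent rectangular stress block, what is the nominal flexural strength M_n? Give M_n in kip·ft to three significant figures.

Tension: T = A_s f_y = 3.21 × 60 = 192.6 kips.
Try a within the flange: a = T/(0.85 f'_c b_f) = 192.6/(0.85 × 4.5 × 46) = 1.095 in.
Since a = 1.095 ≤ h_f = 5.5 in, the stress block lies entirely in the flange; analyse as a rectangular beam of width b_f.
M_n = T(d − a/2) = 192.6 × (25.1 − 0.5475) = 4728.8 kip·in.
M_n = 4728.8/12 = 394.07 kip·ft.

M_n ≈ 394 kip·ft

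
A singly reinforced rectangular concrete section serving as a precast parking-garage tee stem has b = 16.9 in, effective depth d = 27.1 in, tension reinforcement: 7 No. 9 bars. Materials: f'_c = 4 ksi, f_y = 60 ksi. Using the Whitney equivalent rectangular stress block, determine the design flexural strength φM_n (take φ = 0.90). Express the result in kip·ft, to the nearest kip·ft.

A_s = 7 × 1 = 7 in².
T = A_s f_y = 7 × 60 = 420 kips.
a = T/(0.85 f'_c b) = 420/(0.85 × 4 × 16.9) = 7.309 in.
M_n = T(d − a/2) = 420 × (27.1 − 3.6545) = 9847.1 kip·in = 9847.1/12 = 820.59 kip·ft.
φM_n = 0.90 × 820.59 = 738.53 kip·ft.

φM_n ≈ 739 kip·ft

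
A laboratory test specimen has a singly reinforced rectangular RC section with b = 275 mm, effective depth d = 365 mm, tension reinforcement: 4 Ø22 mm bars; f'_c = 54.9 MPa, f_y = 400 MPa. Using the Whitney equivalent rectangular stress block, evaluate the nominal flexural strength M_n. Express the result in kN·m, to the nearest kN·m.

A_s = 4 × 380 = 1520 mm².
T = A_s f_y = 1520 × 400 = 608000 N = 608 kN.
From C = T: a = T/(0.85 f'_c b) = 608000/(0.85 × 54.9 × 275) = 47.38 mm.
M_n = T(d − a/2) = 608 kN × (365 − 23.69) mm = 207.52 kN·m.

M_n ≈ 208 kN·m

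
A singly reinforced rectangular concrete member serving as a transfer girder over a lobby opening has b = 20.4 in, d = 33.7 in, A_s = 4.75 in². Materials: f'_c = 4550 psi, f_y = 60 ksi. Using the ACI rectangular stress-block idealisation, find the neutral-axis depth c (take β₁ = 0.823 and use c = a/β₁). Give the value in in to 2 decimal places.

c ≈ 4.39 in

T = A_s f_y = 4.75 × 60 = 285 kips.
a = T/(0.85 f'_c b) = 285/(0.85 × 4.55 × 20.4) = 3.6123 in.
With β₁ = 0.823, c = a/β₁ = 3.6123/0.823 = 4.39 in.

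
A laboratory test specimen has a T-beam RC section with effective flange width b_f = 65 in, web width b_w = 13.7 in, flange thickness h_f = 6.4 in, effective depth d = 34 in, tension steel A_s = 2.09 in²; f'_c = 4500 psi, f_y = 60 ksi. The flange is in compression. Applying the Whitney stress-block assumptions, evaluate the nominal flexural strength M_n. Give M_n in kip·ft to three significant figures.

M_n ≈ 353 kip·ft

Tension: T = A_s f_y = 2.09 × 60 = 125.4 kips.
Try a within the flange: a = T/(0.85 f'_c b_f) = 125.4/(0.85 × 4.5 × 65) = 0.504 in.
Since a = 0.504 ≤ h_f = 6.4 in, the stress block lies entirely in the flange; analyse as a rectangular beam of width b_f.
M_n = T(d − a/2) = 125.4 × (34 − 0.252) = 4232.0 kip·in.
M_n = 4232.0/12 = 352.67 kip·ft.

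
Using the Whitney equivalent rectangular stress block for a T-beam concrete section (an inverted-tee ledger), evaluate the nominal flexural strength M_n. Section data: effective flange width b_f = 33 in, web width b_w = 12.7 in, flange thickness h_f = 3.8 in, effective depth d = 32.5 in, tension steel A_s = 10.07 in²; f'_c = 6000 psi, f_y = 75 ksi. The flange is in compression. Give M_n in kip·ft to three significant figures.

M_n ≈ 1900 kip·ft

Tension: T = A_s f_y = 10.07 × 75 = 755.25 kips.
Try a within the flange: a = T/(0.85 f'_c b_f) = 755.25/(0.85 × 6 × 33) = 4.488 in.
a = 4.488 > h_f = 3.8 in: the block extends into the web. Split into flange-overhang and web parts.
C_f = 0.85 f'_c (b_f − b_w) h_f = 0.85 × 6 × (33 − 12.7) × 3.8 = 393.4 kips.
Remaining web compression depth: a_w = (T − C_f)/(0.85 f'_c b_w) = (755.25 − 393.4)/(0.85 × 6 × 12.7) = 5.587 in.
M_n = C_f(d − h_f/2) + (T − C_f)(d − a_w/2) = 393.4 × (32.5 − 1.9) + 361.85 × (32.5 − 2.7935) = 12038.0 + 10749.3 = 22787.3 kip·in.
M_n = 22787.3/12 = 1898.94 kip·ft.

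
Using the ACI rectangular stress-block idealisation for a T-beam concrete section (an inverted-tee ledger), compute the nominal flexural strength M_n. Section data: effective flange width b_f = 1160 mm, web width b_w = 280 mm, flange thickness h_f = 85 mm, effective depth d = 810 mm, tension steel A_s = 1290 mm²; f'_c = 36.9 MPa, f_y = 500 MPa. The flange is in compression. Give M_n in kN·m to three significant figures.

M_n ≈ 517 kN·m

Tension: T = A_s f_y = 1290 × 500 = 645000 N.
Try a within the flange: a = T/(0.85 f'_c b_f) = 645000/(0.85 × 36.9 × 1160) = 17.73 mm.
Since a = 17.73 ≤ h_f = 85 mm, the stress block lies entirely in the flange; analyse as a rectangular beam of width b_f.
M_n = T(d − a/2) = 645000 × (810 − 8.865) = 516.73 × 10⁶ N·mm.
M_n = 516.73 kN·m.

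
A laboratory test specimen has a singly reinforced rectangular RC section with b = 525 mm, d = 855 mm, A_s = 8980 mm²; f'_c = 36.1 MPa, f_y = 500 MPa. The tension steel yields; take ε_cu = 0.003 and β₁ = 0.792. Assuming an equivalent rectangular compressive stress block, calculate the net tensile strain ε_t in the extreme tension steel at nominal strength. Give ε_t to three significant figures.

ε_t ≈ 0.00429

a = A_s f_y/(0.85 f'_c b) = 278.72 mm.
β₁ = 0.792, so c = a/β₁ = 278.72/0.792 = 351.92 mm.
From the linear strain diagram with ε_cu = 0.003: ε_t = 0.003 (d − c)/c = 0.003 × (855 − 351.92)/351.92 = 0.00429.
ε_t is between 0.004 and 0.005 — transition zone.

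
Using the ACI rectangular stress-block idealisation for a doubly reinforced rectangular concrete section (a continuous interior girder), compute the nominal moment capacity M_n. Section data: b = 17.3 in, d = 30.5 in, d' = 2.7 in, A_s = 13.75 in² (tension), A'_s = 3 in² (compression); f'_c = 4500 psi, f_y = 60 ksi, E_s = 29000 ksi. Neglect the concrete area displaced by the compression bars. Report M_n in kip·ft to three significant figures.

Assume both steels yield.
a = (A_s − A'_s) f_y/(0.85 f'_c b) = (13.75 − 3) × 60/(0.85 × 4.5 × 17.3) = 9.747 in.
c = a/β₁ = 9.747/0.825 = 11.815 in; ε'_s = 0.003(c − d')/c = 0.0023 ≥ ε_y = 0.0021, so the compression steel yields.
M_n = (A_s − A'_s) f_y (d − a/2) + A'_s f_y (d − d') = 645 × (30.5 − 4.8735) + 180 × (30.5 − 2.7) = 16529.1 + 5004.0 = 21533.1 kip·in = 21533.1/12 = 1794.43 kip·ft.

M_n ≈ 1790 kip·ft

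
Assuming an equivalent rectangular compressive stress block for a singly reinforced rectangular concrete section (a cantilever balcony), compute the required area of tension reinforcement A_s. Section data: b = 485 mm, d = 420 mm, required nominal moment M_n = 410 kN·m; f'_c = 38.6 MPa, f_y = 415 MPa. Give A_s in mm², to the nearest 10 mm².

A_s ≈ 2550 mm²

With M_n = 0.85 f'_c a b (d − a/2), solve the quadratic for a:
a = d − √(d² − 2M_n/(0.85 f'_c b)) = 420 − √(420² − 2 × 410×10⁶/(0.85 × 38.6 × 485)) = 66.63 mm.
A_s = 0.85 f'_c a b / f_y = 0.85 × 38.6 × 66.63 × 485 / 415 = 2554.9 mm².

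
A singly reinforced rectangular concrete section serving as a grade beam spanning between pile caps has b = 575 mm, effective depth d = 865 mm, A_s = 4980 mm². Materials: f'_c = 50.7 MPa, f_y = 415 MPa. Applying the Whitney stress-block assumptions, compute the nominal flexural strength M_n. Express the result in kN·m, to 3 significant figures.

M_n ≈ 1700 kN·m

T = A_s f_y = 4980 × 415 = 2066700 N = 2066.7 kN.
From C = T: a = T/(0.85 f'_c b) = 2066700/(0.85 × 50.7 × 575) = 83.40 mm.
M_n = T(d − a/2) = 2066.7 kN × (865 − 41.7) mm = 1701.51 kN·m.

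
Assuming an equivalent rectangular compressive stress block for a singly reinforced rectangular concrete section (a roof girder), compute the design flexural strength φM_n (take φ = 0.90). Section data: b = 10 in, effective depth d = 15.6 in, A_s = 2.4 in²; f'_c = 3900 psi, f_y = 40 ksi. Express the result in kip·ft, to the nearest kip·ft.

φM_n ≈ 102 kip·ft

T = A_s f_y = 2.4 × 40 = 96 kips.
a = T/(0.85 f'_c b) = 96/(0.85 × 3.9 × 10) = 2.896 in.
M_n = T(d − a/2) = 96 × (15.6 − 1.448) = 1358.6 kip·in = 1358.6/12 = 113.22 kip·ft.
φM_n = 0.90 × 113.22 = 101.90 kip·ft.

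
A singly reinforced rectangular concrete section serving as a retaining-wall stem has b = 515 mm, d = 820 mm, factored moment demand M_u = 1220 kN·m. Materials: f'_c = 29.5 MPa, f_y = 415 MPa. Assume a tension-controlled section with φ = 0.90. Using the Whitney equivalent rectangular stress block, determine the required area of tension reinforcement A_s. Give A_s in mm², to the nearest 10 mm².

M_n = M_u/φ = 1220/0.90 = 1355.56 kN·m.
With M_n = 0.85 f'_c a b (d − a/2), solve the quadratic for a:
a = d − √(d² − 2M_n/(0.85 f'_c b)) = 820 − √(820² − 2 × 1355.56×10⁶/(0.85 × 29.5 × 515)) = 139.96 mm.
A_s = 0.85 f'_c a b / f_y = 0.85 × 29.5 × 139.96 × 515 / 415 = 4355.2 mm².

A_s ≈ 4360 mm²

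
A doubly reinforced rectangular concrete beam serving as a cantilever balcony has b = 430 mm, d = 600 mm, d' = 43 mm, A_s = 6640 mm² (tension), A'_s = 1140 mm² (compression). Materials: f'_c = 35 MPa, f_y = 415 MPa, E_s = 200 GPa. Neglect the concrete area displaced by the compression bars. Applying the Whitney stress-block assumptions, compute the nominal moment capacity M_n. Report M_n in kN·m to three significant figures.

Assume both tension and compression steel yield.
Net tension couple steel: A_s − A'_s = 5500 mm².
a = (A_s − A'_s) f_y / (0.85 f'_c b) = 2282500/(0.85 × 35 × 430) = 178.42 mm.
c = a/β₁ = 178.42/0.8 = 223.03 mm; ε'_s = 0.003(c − d')/c = 0.0024 ≥ f_y/E_s = 0.0021, so compression steel does yield.
M_n = (A_s − A'_s) f_y (d − a/2) + A'_s f_y (d − d') = [2282500 × (600 − 89.21) + 473100 × (600 − 43)] × 10⁻⁶ = 1165.88 + 263.52 = 1429.40 kN·m.

M_n ≈ 1430 kN·m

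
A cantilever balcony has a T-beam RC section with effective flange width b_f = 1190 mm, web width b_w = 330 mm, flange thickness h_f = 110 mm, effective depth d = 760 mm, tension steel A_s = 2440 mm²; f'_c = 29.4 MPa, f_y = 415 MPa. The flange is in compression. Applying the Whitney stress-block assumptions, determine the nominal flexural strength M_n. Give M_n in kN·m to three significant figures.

M_n ≈ 752 kN·m

Tension: T = A_s f_y = 2440 × 415 = 1012600 N.
Try a within the flange: a = T/(0.85 f'_c b_f) = 1012600/(0.85 × 29.4 × 1190) = 34.05 mm.
Since a = 34.05 ≤ h_f = 110 mm, the stress block lies entirely in the flange; analyse as a rectangular beam of width b_f.
M_n = T(d − a/2) = 1012600 × (760 − 17.025) = 752.34 × 10⁶ N·mm.
M_n = 752.34 kN·m.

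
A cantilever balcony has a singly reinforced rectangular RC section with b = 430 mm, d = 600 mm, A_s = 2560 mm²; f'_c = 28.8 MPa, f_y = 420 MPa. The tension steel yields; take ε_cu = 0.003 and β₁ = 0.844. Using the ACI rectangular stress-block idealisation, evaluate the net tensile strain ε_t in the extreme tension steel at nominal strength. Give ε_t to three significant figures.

a = A_s f_y/(0.85 f'_c b) = 102.14 mm.
β₁ = 0.844, so c = a/β₁ = 102.14/0.844 = 121.02 mm.
From the linear strain diagram with ε_cu = 0.003: ε_t = 0.003 (d − c)/c = 0.003 × (600 − 121.02)/121.02 = 0.0119.
Since ε_t ≥ 0.005, the section is tension-controlled.

ε_t ≈ 0.0119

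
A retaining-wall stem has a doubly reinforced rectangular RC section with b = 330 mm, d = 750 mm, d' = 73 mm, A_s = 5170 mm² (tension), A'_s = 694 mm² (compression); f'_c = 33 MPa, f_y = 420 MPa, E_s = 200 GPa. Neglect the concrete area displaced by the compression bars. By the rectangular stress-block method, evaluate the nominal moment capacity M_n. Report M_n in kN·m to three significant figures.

M_n ≈ 1420 kN·m

Assume both tension and compression steel yield.
Net tension couple steel: A_s − A'_s = 4476 mm².
a = (A_s − A'_s) f_y / (0.85 f'_c b) = 1879920/(0.85 × 33 × 330) = 203.09 mm.
c = a/β₁ = 203.09/0.814 = 249.50 mm; ε'_s = 0.003(c − d')/c = 0.0021 ≥ f_y/E_s = 0.0021, so compression steel does yield.
M_n = (A_s − A'_s) f_y (d − a/2) + A'_s f_y (d − d') = [1879920 × (750 − 101.545) + 291480 × (750 − 73)] × 10⁻⁶ = 1219.04 + 197.33 = 1416.37 kN·m.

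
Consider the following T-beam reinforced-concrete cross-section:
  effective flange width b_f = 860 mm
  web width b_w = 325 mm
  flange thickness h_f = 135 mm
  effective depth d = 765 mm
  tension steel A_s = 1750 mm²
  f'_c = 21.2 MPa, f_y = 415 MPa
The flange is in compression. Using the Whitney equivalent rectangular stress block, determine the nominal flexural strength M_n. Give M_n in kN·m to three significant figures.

M_n ≈ 539 kN·m

Tension: T = A_s f_y = 1750 × 415 = 726250 N.
Try a within the flange: a = T/(0.85 f'_c b_f) = 726250/(0.85 × 21.2 × 860) = 46.86 mm.
Since a = 46.86 ≤ h_f = 135 mm, the stress block lies entirely in the flange; analyse as a rectangular beam of width b_f.
M_n = T(d − a/2) = 726250 × (765 − 23.43) = 538.57 × 10⁶ N·mm.
M_n = 538.57 kN·m.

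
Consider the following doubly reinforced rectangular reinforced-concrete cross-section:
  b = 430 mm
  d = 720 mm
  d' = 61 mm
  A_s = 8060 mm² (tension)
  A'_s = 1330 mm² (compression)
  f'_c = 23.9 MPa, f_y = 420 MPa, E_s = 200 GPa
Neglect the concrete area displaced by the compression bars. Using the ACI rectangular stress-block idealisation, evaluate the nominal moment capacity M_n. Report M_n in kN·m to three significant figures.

Assume both tension and compression steel yield.
Net tension couple steel: A_s − A'_s = 6730 mm².
a = (A_s − A'_s) f_y / (0.85 f'_c b) = 2826600/(0.85 × 23.9 × 430) = 323.58 mm.
c = a/β₁ = 323.58/0.85 = 380.68 mm; ε'_s = 0.003(c − d')/c = 0.0025 ≥ f_y/E_s = 0.0021, so compression steel does yield.
M_n = (A_s − A'_s) f_y (d − a/2) + A'_s f_y (d − d') = [2826600 × (720 − 161.79) + 558600 × (720 − 61)] × 10⁻⁶ = 1577.84 + 368.12 = 1945.96 kN·m.

M_n ≈ 1950 kN·m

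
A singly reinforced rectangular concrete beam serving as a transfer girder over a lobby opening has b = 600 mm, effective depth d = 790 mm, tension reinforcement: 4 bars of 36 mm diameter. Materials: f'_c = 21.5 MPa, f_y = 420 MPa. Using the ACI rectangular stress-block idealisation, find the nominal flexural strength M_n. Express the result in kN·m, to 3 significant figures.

M_n ≈ 1220 kN·m

A_s = 4 × 1018 = 4072 mm².
T = A_s f_y = 4072 × 420 = 1710240 N = 1710.24 kN.
From C = T: a = T/(0.85 f'_c b) = 1710240/(0.85 × 21.5 × 600) = 155.97 mm.
M_n = T(d − a/2) = 1710.24 kN × (790 − 77.985) mm = 1217.72 kN·m.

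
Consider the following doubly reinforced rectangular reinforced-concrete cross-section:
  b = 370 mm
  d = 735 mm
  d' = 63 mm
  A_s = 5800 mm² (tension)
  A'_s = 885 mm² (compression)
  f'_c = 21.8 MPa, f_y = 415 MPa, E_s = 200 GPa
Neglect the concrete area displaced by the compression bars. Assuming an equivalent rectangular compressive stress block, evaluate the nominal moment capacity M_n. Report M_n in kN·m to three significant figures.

M_n ≈ 1440 kN·m

Assume both tension and compression steel yield.
Net tension couple steel: A_s − A'_s = 4915 mm².
a = (A_s − A'_s) f_y / (0.85 f'_c b) = 2039725/(0.85 × 21.8 × 370) = 297.51 mm.
c = a/β₁ = 297.51/0.85 = 350.01 mm; ε'_s = 0.003(c − d')/c = 0.0025 ≥ f_y/E_s = 0.0021, so compression steel does yield.
M_n = (A_s − A'_s) f_y (d − a/2) + A'_s f_y (d − d') = [2039725 × (735 − 148.755) + 367275 × (735 − 63)] × 10⁻⁶ = 1195.78 + 246.81 = 1442.59 kN·m.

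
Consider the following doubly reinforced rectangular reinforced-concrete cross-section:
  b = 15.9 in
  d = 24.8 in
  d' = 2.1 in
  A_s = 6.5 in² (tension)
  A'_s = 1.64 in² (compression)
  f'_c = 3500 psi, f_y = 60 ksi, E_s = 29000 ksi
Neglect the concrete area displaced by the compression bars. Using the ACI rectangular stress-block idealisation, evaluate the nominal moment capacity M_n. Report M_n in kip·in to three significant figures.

M_n ≈ 8570 kip·in

Assume both steels yield.
a = (A_s − A'_s) f_y/(0.85 f'_c b) = (6.5 − 1.64) × 60/(0.85 × 3.5 × 15.9) = 6.165 in.
c = a/β₁ = 6.165/0.85 = 7.253 in; ε'_s = 0.003(c − d')/c = 0.0021 ≥ ε_y = 0.0021, so the compression steel yields.
M_n = (A_s − A'_s) f_y (d − a/2) + A'_s f_y (d − d') = 291.6 × (24.8 − 3.0825) + 98.4 × (24.8 − 2.1) = 6332.8 + 2233.7 = 8566.5 kip·in.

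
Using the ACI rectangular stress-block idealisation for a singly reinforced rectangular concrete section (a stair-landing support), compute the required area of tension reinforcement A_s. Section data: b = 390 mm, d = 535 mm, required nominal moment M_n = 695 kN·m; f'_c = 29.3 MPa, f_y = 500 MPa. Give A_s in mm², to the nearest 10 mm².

With M_n = 0.85 f'_c a b (d − a/2), solve the quadratic for a:
a = d − √(d² − 2M_n/(0.85 f'_c b)) = 535 − √(535² − 2 × 695×10⁶/(0.85 × 29.3 × 390)) = 156.69 mm.
A_s = 0.85 f'_c a b / f_y = 0.85 × 29.3 × 156.69 × 390 / 500 = 3043.8 mm².

A_s ≈ 3040 mm²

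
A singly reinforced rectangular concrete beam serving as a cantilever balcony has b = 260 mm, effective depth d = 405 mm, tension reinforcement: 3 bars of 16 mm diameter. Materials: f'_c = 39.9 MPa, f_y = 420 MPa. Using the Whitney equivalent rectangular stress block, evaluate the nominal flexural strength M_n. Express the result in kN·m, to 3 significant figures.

A_s = 3 × 201 = 603 mm².
T = A_s f_y = 603 × 420 = 253260 N = 253.26 kN.
From C = T: a = T/(0.85 f'_c b) = 253260/(0.85 × 39.9 × 260) = 28.72 mm.
M_n = T(d − a/2) = 253.26 kN × (405 − 14.36) mm = 98.93 kN·m.

M_n ≈ 98.9 kN·m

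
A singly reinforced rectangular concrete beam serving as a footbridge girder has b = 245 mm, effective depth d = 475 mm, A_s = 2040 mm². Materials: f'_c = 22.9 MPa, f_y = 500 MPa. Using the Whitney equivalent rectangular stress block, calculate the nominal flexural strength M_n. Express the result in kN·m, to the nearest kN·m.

M_n ≈ 375 kN·m

T = A_s f_y = 2040 × 500 = 1020000 N = 1020 kN.
From C = T: a = T/(0.85 f'_c b) = 1020000/(0.85 × 22.9 × 245) = 213.88 mm.
M_n = T(d − a/2) = 1020 kN × (475 − 106.94) mm = 375.42 kN·m.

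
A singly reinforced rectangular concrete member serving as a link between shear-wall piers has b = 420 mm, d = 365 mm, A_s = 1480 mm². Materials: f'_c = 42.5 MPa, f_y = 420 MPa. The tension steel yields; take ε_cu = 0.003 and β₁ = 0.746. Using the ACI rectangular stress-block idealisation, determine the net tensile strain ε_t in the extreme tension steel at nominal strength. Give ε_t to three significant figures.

ε_t ≈ 0.0169

a = A_s f_y/(0.85 f'_c b) = 40.97 mm.
β₁ = 0.746, so c = a/β₁ = 40.97/0.746 = 54.92 mm.
From the linear strain diagram with ε_cu = 0.003: ε_t = 0.003 (d − c)/c = 0.003 × (365 − 54.92)/54.92 = 0.0169.
Since ε_t ≥ 0.005, the section is tension-controlled.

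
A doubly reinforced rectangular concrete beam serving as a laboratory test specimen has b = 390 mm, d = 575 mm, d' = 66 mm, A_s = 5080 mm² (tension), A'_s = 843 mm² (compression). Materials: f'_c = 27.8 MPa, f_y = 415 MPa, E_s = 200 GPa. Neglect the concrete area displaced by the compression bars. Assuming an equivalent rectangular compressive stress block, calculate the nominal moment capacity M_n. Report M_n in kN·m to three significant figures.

Assume both tension and compression steel yield.
Net tension couple steel: A_s − A'_s = 4237 mm².
a = (A_s − A'_s) f_y / (0.85 f'_c b) = 1758355/(0.85 × 27.8 × 390) = 190.80 mm.
c = a/β₁ = 190.80/0.85 = 224.47 mm; ε'_s = 0.003(c − d')/c = 0.0021 ≥ f_y/E_s = 0.0021, so compression steel does yield.
M_n = (A_s − A'_s) f_y (d − a/2) + A'_s f_y (d − d') = [1758355 × (575 − 95.4) + 349845 × (575 − 66)] × 10⁻⁶ = 843.31 + 178.07 = 1021.38 kN·m.

M_n ≈ 1020 kN·m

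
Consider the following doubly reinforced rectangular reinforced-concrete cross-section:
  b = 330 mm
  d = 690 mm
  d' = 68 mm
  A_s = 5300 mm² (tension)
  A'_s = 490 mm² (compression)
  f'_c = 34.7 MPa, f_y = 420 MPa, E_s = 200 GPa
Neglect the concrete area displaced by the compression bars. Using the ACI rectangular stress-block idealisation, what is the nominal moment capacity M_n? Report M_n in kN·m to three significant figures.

M_n ≈ 1310 kN·m

Assume both tension and compression steel yield.
Net tension couple steel: A_s − A'_s = 4810 mm².
a = (A_s − A'_s) f_y / (0.85 f'_c b) = 2020200/(0.85 × 34.7 × 330) = 207.55 mm.
c = a/β₁ = 207.55/0.802 = 258.79 mm; ε'_s = 0.003(c − d')/c = 0.0022 ≥ f_y/E_s = 0.0021, so compression steel does yield.
M_n = (A_s − A'_s) f_y (d − a/2) + A'_s f_y (d − d') = [2020200 × (690 − 103.775) + 205800 × (690 − 68)] × 10⁻⁶ = 1184.29 + 128.01 = 1312.30 kN·m.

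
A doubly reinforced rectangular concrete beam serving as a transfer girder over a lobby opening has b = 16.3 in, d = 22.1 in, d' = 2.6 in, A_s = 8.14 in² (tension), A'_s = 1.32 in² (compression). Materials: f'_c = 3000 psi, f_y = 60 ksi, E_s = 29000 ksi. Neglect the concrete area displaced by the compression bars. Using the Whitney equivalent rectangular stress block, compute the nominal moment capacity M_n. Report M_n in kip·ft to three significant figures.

Assume both steels yield.
a = (A_s − A'_s) f_y/(0.85 f'_c b) = (8.14 − 1.32) × 60/(0.85 × 3 × 16.3) = 9.845 in.
c = a/β₁ = 9.845/0.85 = 11.582 in; ε'_s = 0.003(c − d')/c = 0.0023 ≥ ε_y = 0.0021, so the compression steel yields.
M_n = (A_s − A'_s) f_y (d − a/2) + A'_s f_y (d − d') = 409.2 × (22.1 − 4.9225) + 79.2 × (22.1 − 2.6) = 7029.0 + 1544.4 = 8573.4 kip·in = 8573.4/12 = 714.45 kip·ft.

M_n ≈ 714 kip·ft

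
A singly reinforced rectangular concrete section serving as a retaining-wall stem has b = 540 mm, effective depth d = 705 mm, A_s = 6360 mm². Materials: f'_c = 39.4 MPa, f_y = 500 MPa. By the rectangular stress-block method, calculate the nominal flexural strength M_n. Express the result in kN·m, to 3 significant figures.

M_n ≈ 1960 kN·m

T = A_s f_y = 6360 × 500 = 3180000 N = 3180 kN.
From C = T: a = T/(0.85 f'_c b) = 3180000/(0.85 × 39.4 × 540) = 175.84 mm.
M_n = T(d − a/2) = 3180 kN × (705 − 87.92) mm = 1962.31 kN·m.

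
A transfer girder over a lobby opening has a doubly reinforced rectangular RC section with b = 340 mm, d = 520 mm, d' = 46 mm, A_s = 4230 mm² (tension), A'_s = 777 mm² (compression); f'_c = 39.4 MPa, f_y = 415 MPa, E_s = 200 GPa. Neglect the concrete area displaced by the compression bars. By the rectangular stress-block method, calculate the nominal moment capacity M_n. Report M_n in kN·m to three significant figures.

M_n ≈ 808 kN·m

Assume both tension and compression steel yield.
Net tension couple steel: A_s − A'_s = 3453 mm².
a = (A_s − A'_s) f_y / (0.85 f'_c b) = 1432995/(0.85 × 39.4 × 340) = 125.85 mm.
c = a/β₁ = 125.85/0.769 = 163.65 mm; ε'_s = 0.003(c − d')/c = 0.0022 ≥ f_y/E_s = 0.0021, so compression steel does yield.
M_n = (A_s − A'_s) f_y (d − a/2) + A'_s f_y (d − d') = [1432995 × (520 − 62.925) + 322455 × (520 − 46)] × 10⁻⁶ = 654.99 + 152.84 = 807.83 kN·m.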